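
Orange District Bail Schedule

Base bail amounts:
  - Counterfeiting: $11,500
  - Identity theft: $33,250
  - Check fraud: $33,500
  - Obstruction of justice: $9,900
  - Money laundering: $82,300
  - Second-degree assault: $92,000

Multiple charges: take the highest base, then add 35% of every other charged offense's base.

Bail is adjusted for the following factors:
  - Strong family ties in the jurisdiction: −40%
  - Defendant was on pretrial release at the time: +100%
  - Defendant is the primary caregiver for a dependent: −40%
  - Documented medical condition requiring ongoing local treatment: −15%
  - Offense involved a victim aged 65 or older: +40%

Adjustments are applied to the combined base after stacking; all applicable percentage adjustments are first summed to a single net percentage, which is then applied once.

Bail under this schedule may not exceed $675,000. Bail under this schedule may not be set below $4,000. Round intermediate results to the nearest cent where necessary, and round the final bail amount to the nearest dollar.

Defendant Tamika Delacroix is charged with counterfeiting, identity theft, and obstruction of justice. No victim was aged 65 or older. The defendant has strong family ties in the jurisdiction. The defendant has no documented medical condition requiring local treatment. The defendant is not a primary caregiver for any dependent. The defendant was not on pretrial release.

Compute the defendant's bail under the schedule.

$24,444

Base amounts from the schedule: counterfeiting $11,500; identity theft $33,250; obstruction of justice $9,900.
Stacking rule: highest base plus 35% of each additional charge. Highest is identity theft at $33,250. Additional: $11,500 × 35% = $4,025; $9,900 × 35% = $3,465. Combined base = $33,250 + $7,490 = $40,740.
Strong family ties in the jurisdiction (−40%): $40,740 × 0.6 = $24,444.
$24,444 is within the $675,000 maximum.
$24,444 is at or above the $4,000 minimum.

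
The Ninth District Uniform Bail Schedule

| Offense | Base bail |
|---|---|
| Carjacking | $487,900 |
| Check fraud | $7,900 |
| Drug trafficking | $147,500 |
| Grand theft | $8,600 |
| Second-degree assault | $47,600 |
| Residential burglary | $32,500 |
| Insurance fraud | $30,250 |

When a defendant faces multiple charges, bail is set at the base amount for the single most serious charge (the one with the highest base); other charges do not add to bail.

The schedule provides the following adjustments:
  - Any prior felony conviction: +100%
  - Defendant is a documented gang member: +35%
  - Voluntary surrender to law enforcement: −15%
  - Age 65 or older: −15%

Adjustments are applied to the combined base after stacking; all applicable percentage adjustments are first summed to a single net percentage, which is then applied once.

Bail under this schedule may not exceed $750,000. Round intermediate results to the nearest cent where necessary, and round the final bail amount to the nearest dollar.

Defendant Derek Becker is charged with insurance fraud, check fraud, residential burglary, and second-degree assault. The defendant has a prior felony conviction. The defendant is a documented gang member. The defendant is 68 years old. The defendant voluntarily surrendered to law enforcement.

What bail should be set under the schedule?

Base amounts from the schedule: insurance fraud $30,250; check fraud $7,900; residential burglary $32,500; second-degree assault $47,600.
Stacking rule: use the highest base only. Highest is second-degree assault at $47,600. Combined base = $47,600.
Net percentage adjustment: +100% +35% −15% −15% = +105%. $47,600 × 2.05 = $97,580.
$97,580 is within the $750,000 maximum.

$97,580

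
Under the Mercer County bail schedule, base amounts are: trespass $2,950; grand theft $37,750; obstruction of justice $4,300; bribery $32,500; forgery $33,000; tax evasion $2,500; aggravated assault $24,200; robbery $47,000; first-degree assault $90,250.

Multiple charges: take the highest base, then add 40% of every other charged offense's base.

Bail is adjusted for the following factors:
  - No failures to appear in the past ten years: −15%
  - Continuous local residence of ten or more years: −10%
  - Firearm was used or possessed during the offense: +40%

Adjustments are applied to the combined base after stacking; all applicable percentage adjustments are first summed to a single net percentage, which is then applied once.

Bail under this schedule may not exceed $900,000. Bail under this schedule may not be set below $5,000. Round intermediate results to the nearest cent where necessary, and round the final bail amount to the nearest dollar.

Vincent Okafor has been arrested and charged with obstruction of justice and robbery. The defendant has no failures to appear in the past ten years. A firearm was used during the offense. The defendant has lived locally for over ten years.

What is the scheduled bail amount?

Base amounts from the schedule: obstruction of justice $4,300; robbery $47,000.
Stacking rule: highest base plus 40% of each additional charge. Highest is robbery at $47,000. Additional: $4,300 × 40% = $1,720. Combined base = $47,000 + $1,720 = $48,720.
Net percentage adjustment: −15% −10% +40% = +15%. $48,720 × 1.15 = $56,028.
$56,028 is within the $900,000 maximum.
$56,028 is at or above the $5,000 minimum.

$56,028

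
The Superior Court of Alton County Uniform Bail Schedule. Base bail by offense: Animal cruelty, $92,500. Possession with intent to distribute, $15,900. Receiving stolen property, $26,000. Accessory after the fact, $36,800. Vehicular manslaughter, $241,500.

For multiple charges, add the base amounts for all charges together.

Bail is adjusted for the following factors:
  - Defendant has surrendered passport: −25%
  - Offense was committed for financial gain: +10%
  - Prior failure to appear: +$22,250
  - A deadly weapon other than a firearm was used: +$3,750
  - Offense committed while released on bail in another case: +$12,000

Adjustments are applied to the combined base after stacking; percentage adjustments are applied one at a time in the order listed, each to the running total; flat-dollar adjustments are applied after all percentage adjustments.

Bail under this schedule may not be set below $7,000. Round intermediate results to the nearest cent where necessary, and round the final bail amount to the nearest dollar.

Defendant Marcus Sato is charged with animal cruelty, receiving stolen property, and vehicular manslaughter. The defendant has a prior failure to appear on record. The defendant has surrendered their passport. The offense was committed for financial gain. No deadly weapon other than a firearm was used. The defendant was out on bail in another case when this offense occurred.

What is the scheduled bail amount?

Base amounts from the schedule: animal cruelty $92,500; receiving stolen property $26,000; vehicular manslaughter $241,500.
Stacking rule: sum of all bases. $92,500 + $26,000 + $241,500 = $360,000.
Defendant has surrendered passport (−25%): $360,000 × 0.75 = $270,000.
Offense was committed for financial gain (+10%): $270,000 × 1.1 = $297,000.
Prior failure to appear (+$22,250 flat): $297,000 + $22,250 = $319,250.
Offense committed while released on bail in another case (+$12,000 flat): $319,250 + $12,000 = $331,250.
$331,250 is at or above the $7,000 minimum.

$331,250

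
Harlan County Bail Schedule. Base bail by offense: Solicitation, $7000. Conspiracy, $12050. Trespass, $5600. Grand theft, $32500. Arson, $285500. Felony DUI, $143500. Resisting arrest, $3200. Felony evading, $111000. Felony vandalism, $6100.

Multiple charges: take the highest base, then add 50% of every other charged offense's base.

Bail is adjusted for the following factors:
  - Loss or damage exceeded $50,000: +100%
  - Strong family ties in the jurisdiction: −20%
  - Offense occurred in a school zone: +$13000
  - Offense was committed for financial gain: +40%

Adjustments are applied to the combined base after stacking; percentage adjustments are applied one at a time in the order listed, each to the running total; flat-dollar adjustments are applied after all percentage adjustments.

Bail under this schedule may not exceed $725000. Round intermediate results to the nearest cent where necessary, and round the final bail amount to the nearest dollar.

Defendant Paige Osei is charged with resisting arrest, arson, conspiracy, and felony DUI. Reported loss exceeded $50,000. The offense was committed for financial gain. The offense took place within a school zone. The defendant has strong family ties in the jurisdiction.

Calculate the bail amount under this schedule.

Base amounts from the schedule: resisting arrest $3200; arson $285500; conspiracy $12050; felony DUI $143500.
Stacking rule: highest base plus 50% of each additional charge. Highest is arson at $285500. Additional: $3200 × 50% = $1600; $12050 × 50% = $6025; $143500 × 50% = $71750. Combined base = $285500 + $79375 = $364875.
Loss or damage exceeded $50,000 (+100%): $364875 × 2 = $729750.
Strong family ties in the jurisdiction (−20%): $729750 × 0.8 = $583800.
Offense was committed for financial gain (+40%): $583800 × 1.4 = $817320.
Offense occurred in a school zone (+$13000 flat): $817320 + $13000 = $830320.
Result $830320 exceeds the maximum of $725000; bail is capped at $725000.

$725000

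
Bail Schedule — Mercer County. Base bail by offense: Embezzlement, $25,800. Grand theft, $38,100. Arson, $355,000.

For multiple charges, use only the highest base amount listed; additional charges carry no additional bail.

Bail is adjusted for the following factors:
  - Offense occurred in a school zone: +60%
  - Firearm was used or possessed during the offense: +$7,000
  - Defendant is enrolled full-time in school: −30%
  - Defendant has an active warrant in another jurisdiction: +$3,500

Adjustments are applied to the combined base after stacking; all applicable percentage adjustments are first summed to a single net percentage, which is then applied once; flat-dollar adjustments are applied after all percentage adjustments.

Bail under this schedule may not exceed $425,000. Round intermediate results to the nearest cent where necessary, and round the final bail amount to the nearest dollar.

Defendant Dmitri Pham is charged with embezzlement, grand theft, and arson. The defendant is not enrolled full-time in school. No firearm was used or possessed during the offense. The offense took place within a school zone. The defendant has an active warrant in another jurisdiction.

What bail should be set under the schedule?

Base amounts from the schedule: embezzlement $25,800; grand theft $38,100; arson $355,000.
Stacking rule: use the highest base only. Highest is arson at $355,000. Combined base = $355,000.
Offense occurred in a school zone (+60%): $355,000 × 1.6 = $568,000.
Defendant has an active warrant in another jurisdiction (+$3,500 flat): $568,000 + $3,500 = $571,500.
Result $571,500 exceeds the maximum of $425,000; bail is capped at $425,000.

$425,000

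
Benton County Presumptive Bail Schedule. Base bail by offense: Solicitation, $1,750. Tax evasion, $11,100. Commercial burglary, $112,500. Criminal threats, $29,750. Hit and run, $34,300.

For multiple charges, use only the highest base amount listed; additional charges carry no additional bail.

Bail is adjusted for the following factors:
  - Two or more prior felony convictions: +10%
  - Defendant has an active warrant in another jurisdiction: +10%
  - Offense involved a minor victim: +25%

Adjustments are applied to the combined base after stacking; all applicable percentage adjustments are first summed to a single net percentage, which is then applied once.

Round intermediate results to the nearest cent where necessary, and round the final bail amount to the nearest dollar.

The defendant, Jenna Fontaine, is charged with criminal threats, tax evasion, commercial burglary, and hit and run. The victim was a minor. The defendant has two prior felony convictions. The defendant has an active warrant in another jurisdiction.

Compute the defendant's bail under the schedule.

$163,125

Base amounts from the schedule: criminal threats $29,750; tax evasion $11,100; commercial burglary $112,500; hit and run $34,300.
Stacking rule: use the highest base only. Highest is commercial burglary at $112,500. Combined base = $112,500.
Net percentage adjustment: +10% +10% +25% = +45%. $112,500 × 1.45 = $163,125.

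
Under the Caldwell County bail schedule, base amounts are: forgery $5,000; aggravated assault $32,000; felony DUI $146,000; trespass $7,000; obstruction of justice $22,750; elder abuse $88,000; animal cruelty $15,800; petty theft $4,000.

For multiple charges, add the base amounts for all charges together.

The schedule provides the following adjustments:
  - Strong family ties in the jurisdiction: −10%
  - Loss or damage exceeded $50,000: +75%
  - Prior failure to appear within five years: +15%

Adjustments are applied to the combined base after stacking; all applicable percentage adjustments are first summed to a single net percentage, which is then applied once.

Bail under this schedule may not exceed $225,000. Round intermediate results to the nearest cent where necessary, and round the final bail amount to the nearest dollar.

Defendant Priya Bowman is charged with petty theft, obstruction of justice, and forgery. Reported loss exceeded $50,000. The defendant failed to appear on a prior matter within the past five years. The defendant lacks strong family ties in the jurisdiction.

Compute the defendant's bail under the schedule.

$60,325

Base amounts from the schedule: petty theft $4,000; obstruction of justice $22,750; forgery $5,000.
Stacking rule: sum of all bases. $4,000 + $22,750 + $5,000 = $31,750.
Net percentage adjustment: +75% +15% = +90%. $31,750 × 1.9 = $60,325.
$60,325 is within the $225,000 maximum.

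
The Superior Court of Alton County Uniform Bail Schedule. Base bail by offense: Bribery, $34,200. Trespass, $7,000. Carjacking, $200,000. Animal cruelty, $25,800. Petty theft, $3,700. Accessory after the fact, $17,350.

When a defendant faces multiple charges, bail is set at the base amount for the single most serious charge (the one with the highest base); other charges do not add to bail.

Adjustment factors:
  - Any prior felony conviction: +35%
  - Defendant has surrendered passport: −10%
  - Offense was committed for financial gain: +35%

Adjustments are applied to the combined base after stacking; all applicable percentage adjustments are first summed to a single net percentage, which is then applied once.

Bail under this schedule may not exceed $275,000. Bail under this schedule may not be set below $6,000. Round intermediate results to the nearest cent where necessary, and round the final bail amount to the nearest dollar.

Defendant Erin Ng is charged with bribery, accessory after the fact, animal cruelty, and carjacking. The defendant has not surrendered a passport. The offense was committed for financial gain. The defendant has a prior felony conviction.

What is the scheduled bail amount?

Base amounts from the schedule: bribery $34,200; accessory after the fact $17,350; animal cruelty $25,800; carjacking $200,000.
Stacking rule: use the highest base only. Highest is carjacking at $200,000. Combined base = $200,000.
Net percentage adjustment: +35% +35% = +70%. $200,000 × 1.7 = $340,000.
Result $340,000 exceeds the maximum of $275,000; bail is capped at $275,000.
$275,000 is at or above the $6,000 minimum.

$275,000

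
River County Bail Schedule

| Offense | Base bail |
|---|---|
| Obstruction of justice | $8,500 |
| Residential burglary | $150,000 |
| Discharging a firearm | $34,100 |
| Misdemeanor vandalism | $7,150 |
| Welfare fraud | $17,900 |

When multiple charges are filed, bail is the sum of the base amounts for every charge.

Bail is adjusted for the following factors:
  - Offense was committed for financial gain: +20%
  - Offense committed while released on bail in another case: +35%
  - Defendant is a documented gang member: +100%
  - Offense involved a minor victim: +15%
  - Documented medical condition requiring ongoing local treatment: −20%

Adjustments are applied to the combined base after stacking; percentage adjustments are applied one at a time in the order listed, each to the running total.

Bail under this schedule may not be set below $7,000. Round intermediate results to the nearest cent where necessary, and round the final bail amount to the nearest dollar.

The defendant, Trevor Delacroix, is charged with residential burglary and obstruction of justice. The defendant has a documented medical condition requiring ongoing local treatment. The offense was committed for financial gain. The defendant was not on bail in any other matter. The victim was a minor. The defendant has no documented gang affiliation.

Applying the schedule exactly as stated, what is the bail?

Base amounts from the schedule: residential burglary $150,000; obstruction of justice $8,500.
Stacking rule: sum of all bases. $150,000 + $8,500 = $158,500.
Offense was committed for financial gain (+20%): $158,500 × 1.2 = $190,200.
Offense involved a minor victim (+15%): $190,200 × 1.15 = $218,730.
Documented medical condition requiring ongoing local treatment (−20%): $218,730 × 0.8 = $174,984.
$174,984 is at or above the $7,000 minimum.

$174,984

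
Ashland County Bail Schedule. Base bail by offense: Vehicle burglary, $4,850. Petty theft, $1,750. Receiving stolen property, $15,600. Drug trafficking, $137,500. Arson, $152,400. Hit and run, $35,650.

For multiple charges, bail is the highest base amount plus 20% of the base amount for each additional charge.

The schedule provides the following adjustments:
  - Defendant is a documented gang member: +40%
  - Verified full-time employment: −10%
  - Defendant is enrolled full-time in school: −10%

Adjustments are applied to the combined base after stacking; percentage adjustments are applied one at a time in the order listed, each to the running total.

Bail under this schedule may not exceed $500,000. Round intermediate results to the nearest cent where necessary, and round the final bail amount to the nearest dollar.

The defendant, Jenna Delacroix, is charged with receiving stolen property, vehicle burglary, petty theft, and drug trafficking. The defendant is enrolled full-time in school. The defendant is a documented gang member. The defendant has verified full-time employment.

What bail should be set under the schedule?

Base amounts from the schedule: receiving stolen property $15,600; vehicle burglary $4,850; petty theft $1,750; drug trafficking $137,500.
Stacking rule: highest base plus 20% of each additional charge. Highest is drug trafficking at $137,500. Additional: $15,600 × 20% = $3,120; $4,850 × 20% = $970; $1,750 × 20% = $350. Combined base = $137,500 + $4,440 = $141,940.
Defendant is a documented gang member (+40%): $141,940 × 1.4 = $198,716.
Verified full-time employment (−10%): $198,716 × 0.9 = $178,844.40.
Defendant is enrolled full-time in school (−10%): $178,844.40 × 0.9 = $160,959.96.
$160,959.96 is within the $500,000 maximum.
Rounded to the nearest dollar: $160,960.

$160,960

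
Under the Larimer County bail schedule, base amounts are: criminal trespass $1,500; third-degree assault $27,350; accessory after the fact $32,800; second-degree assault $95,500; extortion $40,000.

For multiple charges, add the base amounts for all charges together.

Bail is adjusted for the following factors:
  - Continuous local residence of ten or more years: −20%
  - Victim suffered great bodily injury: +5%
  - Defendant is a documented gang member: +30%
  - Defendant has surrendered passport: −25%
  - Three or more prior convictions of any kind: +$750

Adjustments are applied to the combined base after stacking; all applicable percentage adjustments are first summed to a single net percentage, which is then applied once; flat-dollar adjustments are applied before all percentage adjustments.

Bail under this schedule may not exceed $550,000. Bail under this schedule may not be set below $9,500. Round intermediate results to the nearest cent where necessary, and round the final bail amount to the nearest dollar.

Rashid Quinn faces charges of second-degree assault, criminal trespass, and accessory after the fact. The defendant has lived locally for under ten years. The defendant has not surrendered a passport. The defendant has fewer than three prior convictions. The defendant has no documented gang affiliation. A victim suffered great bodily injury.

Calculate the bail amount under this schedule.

Base amounts from the schedule: second-degree assault $95,500; criminal trespass $1,500; accessory after the fact $32,800.
Stacking rule: sum of all bases. $95,500 + $1,500 + $32,800 = $129,800.
Victim suffered great bodily injury (+5%): $129,800 × 1.05 = $136,290.
$136,290 is within the $550,000 maximum.
$136,290 is at or above the $9,500 minimum.

$136,290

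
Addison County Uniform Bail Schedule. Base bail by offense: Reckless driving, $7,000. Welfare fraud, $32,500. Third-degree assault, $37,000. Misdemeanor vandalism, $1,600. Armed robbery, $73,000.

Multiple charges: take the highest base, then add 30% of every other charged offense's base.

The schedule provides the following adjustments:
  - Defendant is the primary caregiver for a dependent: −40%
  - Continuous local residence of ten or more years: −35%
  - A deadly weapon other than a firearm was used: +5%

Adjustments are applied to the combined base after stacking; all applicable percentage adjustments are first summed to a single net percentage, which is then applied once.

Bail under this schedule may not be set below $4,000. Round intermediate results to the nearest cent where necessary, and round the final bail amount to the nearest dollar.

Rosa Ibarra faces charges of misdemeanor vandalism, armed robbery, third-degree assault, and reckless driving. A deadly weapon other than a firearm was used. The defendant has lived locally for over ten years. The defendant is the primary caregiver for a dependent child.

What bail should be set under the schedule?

Base amounts from the schedule: misdemeanor vandalism $1,600; armed robbery $73,000; third-degree assault $37,000; reckless driving $7,000.
Stacking rule: highest base plus 30% of each additional charge. Highest is armed robbery at $73,000. Additional: $1,600 × 30% = $480; $37,000 × 30% = $11,100; $7,000 × 30% = $2,100. Combined base = $73,000 + $13,680 = $86,680.
Net percentage adjustment: −40% −35% +5% = −70%. $86,680 × 0.3 = $26,004.
$26,004 is at or above the $4,000 minimum.

$26,004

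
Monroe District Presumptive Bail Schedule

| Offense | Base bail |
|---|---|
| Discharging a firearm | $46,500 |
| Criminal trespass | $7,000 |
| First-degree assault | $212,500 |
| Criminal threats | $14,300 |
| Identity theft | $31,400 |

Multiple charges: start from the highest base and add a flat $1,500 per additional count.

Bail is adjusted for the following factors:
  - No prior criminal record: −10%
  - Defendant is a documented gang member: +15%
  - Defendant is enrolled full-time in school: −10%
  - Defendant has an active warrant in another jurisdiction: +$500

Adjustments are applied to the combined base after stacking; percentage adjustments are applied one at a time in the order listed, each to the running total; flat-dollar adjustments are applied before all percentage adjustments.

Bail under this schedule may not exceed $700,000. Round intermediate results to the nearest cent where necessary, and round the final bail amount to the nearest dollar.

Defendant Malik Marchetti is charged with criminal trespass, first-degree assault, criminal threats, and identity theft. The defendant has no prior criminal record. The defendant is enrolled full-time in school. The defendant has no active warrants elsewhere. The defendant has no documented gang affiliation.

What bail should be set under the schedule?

Base amounts from the schedule: criminal trespass $7,000; first-degree assault $212,500; criminal threats $14,300; identity theft $31,400.
Stacking rule: highest base plus $1,500 per additional charge. Highest is first-degree assault at $212,500; 3 additional charges → +$4,500. Combined base = $217,000.
No prior criminal record (−10%): $217,000 × 0.9 = $195,300.
Defendant is enrolled full-time in school (−10%): $195,300 × 0.9 = $175,770.
$175,770 is within the $700,000 maximum.

$175,770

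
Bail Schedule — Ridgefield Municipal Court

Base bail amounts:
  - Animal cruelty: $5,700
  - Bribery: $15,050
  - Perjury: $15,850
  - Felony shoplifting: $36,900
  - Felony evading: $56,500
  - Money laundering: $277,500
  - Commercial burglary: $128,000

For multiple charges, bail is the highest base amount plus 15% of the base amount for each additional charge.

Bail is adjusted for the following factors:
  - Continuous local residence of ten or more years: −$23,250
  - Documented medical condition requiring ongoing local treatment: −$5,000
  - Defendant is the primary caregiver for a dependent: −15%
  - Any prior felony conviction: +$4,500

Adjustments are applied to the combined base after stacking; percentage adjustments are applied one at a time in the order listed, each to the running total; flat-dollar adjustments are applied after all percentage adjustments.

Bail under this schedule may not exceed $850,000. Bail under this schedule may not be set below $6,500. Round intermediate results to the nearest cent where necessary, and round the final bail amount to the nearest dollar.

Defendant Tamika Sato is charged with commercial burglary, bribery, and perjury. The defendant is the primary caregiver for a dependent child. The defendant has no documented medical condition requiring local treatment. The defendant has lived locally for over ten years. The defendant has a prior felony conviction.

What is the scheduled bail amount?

Base amounts from the schedule: commercial burglary $128,000; bribery $15,050; perjury $15,850.
Stacking rule: highest base plus 15% of each additional charge. Highest is commercial burglary at $128,000. Additional: $15,050 × 15% = $2,257.50; $15,850 × 15% = $2,377.50. Combined base = $128,000 + $4,635 = $132,635.
Defendant is the primary caregiver for a dependent (−15%): $132,635 × 0.85 = $112,739.75.
Continuous local residence of ten or more years (−$23,250 flat): $112,739.75 − $23,250 = $89,489.75.
Any prior felony conviction (+$4,500 flat): $89,489.75 + $4,500 = $93,989.75.
$93,989.75 is within the $850,000 maximum.
$93,989.75 is at or above the $6,500 minimum.
Rounded to the nearest dollar: $93,990.

$93,990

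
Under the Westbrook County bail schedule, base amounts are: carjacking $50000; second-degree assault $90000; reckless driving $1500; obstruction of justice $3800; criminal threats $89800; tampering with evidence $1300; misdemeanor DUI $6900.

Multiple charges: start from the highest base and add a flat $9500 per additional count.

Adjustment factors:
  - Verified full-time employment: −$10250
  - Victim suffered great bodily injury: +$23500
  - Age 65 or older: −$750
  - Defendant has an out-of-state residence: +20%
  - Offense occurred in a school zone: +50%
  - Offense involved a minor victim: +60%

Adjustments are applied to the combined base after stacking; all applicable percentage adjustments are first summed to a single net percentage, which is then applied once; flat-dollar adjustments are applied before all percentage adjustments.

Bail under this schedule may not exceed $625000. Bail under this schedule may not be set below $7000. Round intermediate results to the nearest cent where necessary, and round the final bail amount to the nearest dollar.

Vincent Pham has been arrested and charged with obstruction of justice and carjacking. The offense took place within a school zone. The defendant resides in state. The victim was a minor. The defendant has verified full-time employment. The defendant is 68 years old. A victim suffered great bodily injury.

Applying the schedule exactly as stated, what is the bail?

Base amounts from the schedule: obstruction of justice $3800; carjacking $50000.
Stacking rule: highest base plus $9500 per additional charge. Highest is carjacking at $50000; 1 additional charge → +$9500. Combined base = $59500.
Verified full-time employment (−$10250 flat): $59500 − $10250 = $49250.
Victim suffered great bodily injury (+$23500 flat): $49250 + $23500 = $72750.
Age 65 or older (−$750 flat): $72750 − $750 = $72000.
Net percentage adjustment: +50% +60% = +110%. $72000 × 2.1 = $151200.
$151200 is within the $625000 maximum.
$151200 is at or above the $7000 minimum.

$151200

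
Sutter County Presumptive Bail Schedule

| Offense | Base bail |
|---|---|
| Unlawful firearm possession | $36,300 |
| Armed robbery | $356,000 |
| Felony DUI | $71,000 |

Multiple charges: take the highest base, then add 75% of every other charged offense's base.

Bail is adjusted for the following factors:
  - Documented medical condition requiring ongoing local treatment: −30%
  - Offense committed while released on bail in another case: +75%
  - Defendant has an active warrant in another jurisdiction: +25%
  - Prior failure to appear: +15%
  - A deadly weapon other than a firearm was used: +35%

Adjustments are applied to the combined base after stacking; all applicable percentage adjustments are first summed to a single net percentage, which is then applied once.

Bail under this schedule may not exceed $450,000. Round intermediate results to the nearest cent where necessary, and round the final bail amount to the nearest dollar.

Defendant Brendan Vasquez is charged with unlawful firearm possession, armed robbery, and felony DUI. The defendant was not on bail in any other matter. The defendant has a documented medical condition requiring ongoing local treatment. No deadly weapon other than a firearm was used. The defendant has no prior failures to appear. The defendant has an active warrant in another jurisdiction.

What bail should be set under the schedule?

$414,651

Base amounts from the schedule: unlawful firearm possession $36,300; armed robbery $356,000; felony DUI $71,000.
Stacking rule: highest base plus 75% of each additional charge. Highest is armed robbery at $356,000. Additional: $36,300 × 75% = $27,225; $71,000 × 75% = $53,250. Combined base = $356,000 + $80,475 = $436,475.
Net percentage adjustment: −30% +25% = −5%. $436,475 × 0.95 = $414,651.25.
$414,651.25 is within the $450,000 maximum.
Rounded to the nearest dollar: $414,651.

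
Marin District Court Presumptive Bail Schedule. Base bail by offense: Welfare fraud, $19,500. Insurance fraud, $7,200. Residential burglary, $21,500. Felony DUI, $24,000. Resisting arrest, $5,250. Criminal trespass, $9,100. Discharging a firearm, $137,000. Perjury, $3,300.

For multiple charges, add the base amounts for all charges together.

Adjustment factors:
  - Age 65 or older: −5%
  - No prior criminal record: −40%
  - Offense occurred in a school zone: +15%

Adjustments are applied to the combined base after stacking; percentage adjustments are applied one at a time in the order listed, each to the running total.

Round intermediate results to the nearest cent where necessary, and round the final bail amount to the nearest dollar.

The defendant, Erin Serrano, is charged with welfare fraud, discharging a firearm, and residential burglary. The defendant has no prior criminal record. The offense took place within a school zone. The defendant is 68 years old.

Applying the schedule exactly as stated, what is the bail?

Base amounts from the schedule: welfare fraud $19,500; discharging a firearm $137,000; residential burglary $21,500.
Stacking rule: sum of all bases. $19,500 + $137,000 + $21,500 = $178,000.
Age 65 or older (−5%): $178,000 × 0.95 = $169,100.
No prior criminal record (−40%): $169,100 × 0.6 = $101,460.
Offense occurred in a school zone (+15%): $101,460 × 1.15 = $116,679.

$116,679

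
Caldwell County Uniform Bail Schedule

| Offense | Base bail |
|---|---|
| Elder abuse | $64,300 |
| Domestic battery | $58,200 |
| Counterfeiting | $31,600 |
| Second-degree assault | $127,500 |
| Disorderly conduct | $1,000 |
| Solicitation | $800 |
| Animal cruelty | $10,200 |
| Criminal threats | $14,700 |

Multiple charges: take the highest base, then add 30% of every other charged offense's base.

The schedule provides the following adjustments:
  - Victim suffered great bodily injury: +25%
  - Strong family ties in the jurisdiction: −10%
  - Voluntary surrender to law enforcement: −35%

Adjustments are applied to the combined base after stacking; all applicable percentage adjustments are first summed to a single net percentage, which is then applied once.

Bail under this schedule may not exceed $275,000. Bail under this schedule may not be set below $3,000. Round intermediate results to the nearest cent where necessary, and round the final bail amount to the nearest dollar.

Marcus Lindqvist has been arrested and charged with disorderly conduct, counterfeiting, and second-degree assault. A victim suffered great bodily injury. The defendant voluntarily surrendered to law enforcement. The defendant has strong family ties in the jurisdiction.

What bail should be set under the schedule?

$109,824

Base amounts from the schedule: disorderly conduct $1,000; counterfeiting $31,600; second-degree assault $127,500.
Stacking rule: highest base plus 30% of each additional charge. Highest is second-degree assault at $127,500. Additional: $1,000 × 30% = $300; $31,600 × 30% = $9,480. Combined base = $127,500 + $9,780 = $137,280.
Net percentage adjustment: +25% −10% −35% = −20%. $137,280 × 0.8 = $109,824.
$109,824 is within the $275,000 maximum.
$109,824 is at or above the $3,000 minimum.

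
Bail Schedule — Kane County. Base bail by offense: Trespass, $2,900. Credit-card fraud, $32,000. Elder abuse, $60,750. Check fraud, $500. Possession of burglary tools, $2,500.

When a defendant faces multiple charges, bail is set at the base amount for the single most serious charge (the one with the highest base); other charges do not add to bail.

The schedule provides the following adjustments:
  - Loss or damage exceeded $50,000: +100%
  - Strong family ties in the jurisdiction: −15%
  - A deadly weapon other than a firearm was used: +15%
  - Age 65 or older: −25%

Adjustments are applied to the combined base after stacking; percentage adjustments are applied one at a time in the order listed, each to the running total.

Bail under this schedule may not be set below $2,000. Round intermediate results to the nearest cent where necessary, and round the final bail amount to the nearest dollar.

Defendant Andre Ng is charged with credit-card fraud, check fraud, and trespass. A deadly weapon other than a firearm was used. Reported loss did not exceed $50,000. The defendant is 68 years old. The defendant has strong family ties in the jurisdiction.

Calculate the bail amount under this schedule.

$23,460

Base amounts from the schedule: credit-card fraud $32,000; check fraud $500; trespass $2,900.
Stacking rule: use the highest base only. Highest is credit-card fraud at $32,000. Combined base = $32,000.
Strong family ties in the jurisdiction (−15%): $32,000 × 0.85 = $27,200.
A deadly weapon other than a firearm was used (+15%): $27,200 × 1.15 = $31,280.
Age 65 or older (−25%): $31,280 × 0.75 = $23,460.
$23,460 is at or above the $2,000 minimum.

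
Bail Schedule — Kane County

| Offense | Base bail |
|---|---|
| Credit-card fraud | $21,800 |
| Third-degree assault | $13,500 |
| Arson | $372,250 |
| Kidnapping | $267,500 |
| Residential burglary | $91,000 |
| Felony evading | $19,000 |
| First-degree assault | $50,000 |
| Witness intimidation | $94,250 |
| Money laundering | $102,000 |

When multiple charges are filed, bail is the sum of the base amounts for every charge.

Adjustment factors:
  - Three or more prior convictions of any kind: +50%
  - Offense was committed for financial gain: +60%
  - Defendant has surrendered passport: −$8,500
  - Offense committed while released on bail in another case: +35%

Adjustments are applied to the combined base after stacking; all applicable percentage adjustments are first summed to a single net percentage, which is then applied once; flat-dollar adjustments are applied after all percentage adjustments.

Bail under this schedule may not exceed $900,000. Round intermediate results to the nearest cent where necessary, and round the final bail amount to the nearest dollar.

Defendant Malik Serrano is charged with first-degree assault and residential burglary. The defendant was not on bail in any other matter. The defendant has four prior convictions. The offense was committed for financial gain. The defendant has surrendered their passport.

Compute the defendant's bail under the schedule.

$287,600

Base amounts from the schedule: first-degree assault $50,000; residential burglary $91,000.
Stacking rule: sum of all bases. $50,000 + $91,000 = $141,000.
Net percentage adjustment: +50% +60% = +110%. $141,000 × 2.1 = $296,100.
Defendant has surrendered passport (−$8,500 flat): $296,100 − $8,500 = $287,600.
$287,600 is within the $900,000 maximum.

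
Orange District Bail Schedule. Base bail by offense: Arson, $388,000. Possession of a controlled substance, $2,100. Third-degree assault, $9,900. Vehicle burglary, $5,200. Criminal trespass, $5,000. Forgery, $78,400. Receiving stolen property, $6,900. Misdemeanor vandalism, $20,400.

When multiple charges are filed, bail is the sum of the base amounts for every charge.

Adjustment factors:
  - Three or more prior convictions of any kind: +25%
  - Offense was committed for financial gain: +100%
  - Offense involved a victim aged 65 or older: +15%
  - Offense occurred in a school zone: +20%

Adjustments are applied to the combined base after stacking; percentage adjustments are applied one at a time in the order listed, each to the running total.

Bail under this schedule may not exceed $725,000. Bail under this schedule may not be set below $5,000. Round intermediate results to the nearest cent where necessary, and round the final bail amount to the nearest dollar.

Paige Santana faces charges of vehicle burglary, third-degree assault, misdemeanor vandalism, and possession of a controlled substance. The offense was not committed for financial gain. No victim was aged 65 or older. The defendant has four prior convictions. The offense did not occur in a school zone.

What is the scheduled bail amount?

$47,000

Base amounts from the schedule: vehicle burglary $5,200; third-degree assault $9,900; misdemeanor vandalism $20,400; possession of a controlled substance $2,100.
Stacking rule: sum of all bases. $5,200 + $9,900 + $20,400 + $2,100 = $37,600.
Three or more prior convictions of any kind (+25%): $37,600 × 1.25 = $47,000.
$47,000 is within the $725,000 maximum.
$47,000 is at or above the $5,000 minimum.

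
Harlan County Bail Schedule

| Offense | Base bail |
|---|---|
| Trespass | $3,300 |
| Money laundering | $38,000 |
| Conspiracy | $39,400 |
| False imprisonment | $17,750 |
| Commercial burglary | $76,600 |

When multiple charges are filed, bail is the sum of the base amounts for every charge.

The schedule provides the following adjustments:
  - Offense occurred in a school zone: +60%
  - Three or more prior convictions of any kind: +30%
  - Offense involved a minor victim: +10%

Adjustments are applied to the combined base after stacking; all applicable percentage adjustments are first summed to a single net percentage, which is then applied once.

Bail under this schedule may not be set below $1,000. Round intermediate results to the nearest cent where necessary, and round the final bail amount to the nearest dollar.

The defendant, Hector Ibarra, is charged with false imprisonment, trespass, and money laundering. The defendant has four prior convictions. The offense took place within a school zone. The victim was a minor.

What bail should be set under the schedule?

$118,100

Base amounts from the schedule: false imprisonment $17,750; trespass $3,300; money laundering $38,000.
Stacking rule: sum of all bases. $17,750 + $3,300 + $38,000 = $59,050.
Net percentage adjustment: +60% +30% +10% = +100%. $59,050 × 2 = $118,100.
$118,100 is at or above the $1,000 minimum.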